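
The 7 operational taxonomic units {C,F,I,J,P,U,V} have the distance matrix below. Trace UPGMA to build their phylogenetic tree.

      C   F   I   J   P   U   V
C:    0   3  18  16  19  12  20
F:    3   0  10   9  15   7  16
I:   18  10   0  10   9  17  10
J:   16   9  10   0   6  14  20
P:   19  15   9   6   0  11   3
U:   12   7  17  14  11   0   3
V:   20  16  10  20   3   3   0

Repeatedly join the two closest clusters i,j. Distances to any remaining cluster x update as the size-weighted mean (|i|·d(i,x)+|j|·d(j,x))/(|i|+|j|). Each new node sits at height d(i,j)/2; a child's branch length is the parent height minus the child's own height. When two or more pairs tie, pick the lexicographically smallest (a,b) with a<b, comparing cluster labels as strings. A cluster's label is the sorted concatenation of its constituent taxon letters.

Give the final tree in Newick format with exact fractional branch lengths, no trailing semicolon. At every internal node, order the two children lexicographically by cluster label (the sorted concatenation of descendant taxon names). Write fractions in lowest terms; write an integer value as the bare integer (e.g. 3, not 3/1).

((C:3/2,F:3/2):28/5,((I:5,J:5):4/3,((P:3/2,V:3/2):2,U:7/2):17/6):23/30)

1. join C+F (d=3) ⇒ CF; edges |C|=3/2, |F|=3/2
  updated: d(CF,I)=14, d(CF,J)=25/2, d(CF,P)=17, d(CF,U)=19/2, d(CF,V)=18
2. join P+V (d=3) ⇒ PV; edges |P|=3/2, |V|=3/2
  updated: d(CF,PV)=35/2, d(I,PV)=19/2, d(J,PV)=13, d(PV,U)=7
3. join PV+U (d=7) ⇒ PUV; edges |PV|=2, |U|=7/2
  updated: d(CF,PUV)=89/6, d(I,PUV)=12, d(J,PUV)=40/3
4. join I+J (d=10) ⇒ IJ; edges |I|=5, |J|=5
  updated: d(CF,IJ)=53/4, d(IJ,PUV)=38/3
5. join IJ+PUV (d=38/3) ⇒ IJPUV; edges |IJ|=4/3, |PUV|=17/6
  updated: d(CF,IJPUV)=71/5
6. join CF+IJPUV (d=71/5) ⇒ CFIJPUV; edges |CF|=28/5, |IJPUV|=23/30
final tree: ((C:3/2,F:3/2):28/5,((I:5,J:5):4/3,((P:3/2,V:3/2):2,U:7/2):17/6):23/30)
total length: 961/30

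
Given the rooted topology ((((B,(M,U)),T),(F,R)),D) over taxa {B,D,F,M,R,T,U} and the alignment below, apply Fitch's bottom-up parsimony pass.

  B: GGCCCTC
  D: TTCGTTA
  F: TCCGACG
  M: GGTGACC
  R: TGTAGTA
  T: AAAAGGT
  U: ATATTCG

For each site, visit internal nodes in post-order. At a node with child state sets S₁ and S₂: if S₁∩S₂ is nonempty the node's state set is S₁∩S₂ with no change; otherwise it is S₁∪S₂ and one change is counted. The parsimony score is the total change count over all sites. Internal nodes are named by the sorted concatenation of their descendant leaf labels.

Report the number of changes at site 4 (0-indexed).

[col 0] MU: children M:{G}, U:{A} ∪→ {A,G}; cost 1
[col 0] BMU: children B:{G}, MU:{A,G} ∩→ {G}; cost 0
[col 0] BMTU: children BMU:{G}, T:{A} ∪→ {A,G}; cost 1
[col 0] FR: children F:{T}, R:{T} ∩→ {T}; cost 0
[col 0] BFMRTU: children BMTU:{A,G}, FR:{T} ∪→ {A,G,T}; cost 1
[col 0] BDFMRTU: children BFMRTU:{A,G,T}, D:{T} ∩→ {T}; cost 0
[col 1] MU: children M:{G}, U:{T} ∪→ {G,T}; cost 1
[col 1] BMU: children B:{G}, MU:{G,T} ∩→ {G}; cost 0
[col 1] BMTU: children BMU:{G}, T:{A} ∪→ {A,G}; cost 1
[col 1] FR: children F:{C}, R:{G} ∪→ {C,G}; cost 1
[col 1] BFMRTU: children BMTU:{A,G}, FR:{C,G} ∩→ {G}; cost 0
[col 1] BDFMRTU: children BFMRTU:{G}, D:{T} ∪→ {G,T}; cost 1
[col 2] MU: children M:{T}, U:{A} ∪→ {A,T}; cost 1
[col 2] BMU: children B:{C}, MU:{A,T} ∪→ {A,C,T}; cost 1
[col 2] BMTU: children BMU:{A,C,T}, T:{A} ∩→ {A}; cost 0
[col 2] FR: children F:{C}, R:{T} ∪→ {C,T}; cost 1
[col 2] BFMRTU: children BMTU:{A}, FR:{C,T} ∪→ {A,C,T}; cost 1
[col 2] BDFMRTU: children BFMRTU:{A,C,T}, D:{C} ∩→ {C}; cost 0
[col 3] MU: children M:{G}, U:{T} ∪→ {G,T}; cost 1
[col 3] BMU: children B:{C}, MU:{G,T} ∪→ {C,G,T}; cost 1
[col 3] BMTU: children BMU:{C,G,T}, T:{A} ∪→ {A,C,G,T}; cost 1
[col 3] FR: children F:{G}, R:{A} ∪→ {A,G}; cost 1
[col 3] BFMRTU: children BMTU:{A,C,G,T}, FR:{A,G} ∩→ {A,G}; cost 0
[col 3] BDFMRTU: children BFMRTU:{A,G}, D:{G} ∩→ {G}; cost 0
[col 4] MU: children M:{A}, U:{T} ∪→ {A,T}; cost 1
[col 4] BMU: children B:{C}, MU:{A,T} ∪→ {A,C,T}; cost 1
[col 4] BMTU: children BMU:{A,C,T}, T:{G} ∪→ {A,C,G,T}; cost 1
[col 4] FR: children F:{A}, R:{G} ∪→ {A,G}; cost 1
[col 4] BFMRTU: children BMTU:{A,C,G,T}, FR:{A,G} ∩→ {A,G}; cost 0
[col 4] BDFMRTU: children BFMRTU:{A,G}, D:{T} ∪→ {A,G,T}; cost 1
[col 5] MU: children M:{C}, U:{C} ∩→ {C}; cost 0
[col 5] BMU: children B:{T}, MU:{C} ∪→ {C,T}; cost 1
[col 5] BMTU: children BMU:{C,T}, T:{G} ∪→ {C,G,T}; cost 1
[col 5] FR: children F:{C}, R:{T} ∪→ {C,T}; cost 1
[col 5] BFMRTU: children BMTU:{C,G,T}, FR:{C,T} ∩→ {C,T}; cost 0
[col 5] BDFMRTU: children BFMRTU:{C,T}, D:{T} ∩→ {T}; cost 0
[col 6] MU: children M:{C}, U:{G} ∪→ {C,G}; cost 1
[col 6] BMU: children B:{C}, MU:{C,G} ∩→ {C}; cost 0
[col 6] BMTU: children BMU:{C}, T:{T} ∪→ {C,T}; cost 1
[col 6] FR: children F:{G}, R:{A} ∪→ {A,G}; cost 1
[col 6] BFMRTU: children BMTU:{C,T}, FR:{A,G} ∪→ {A,C,G,T}; cost 1
[col 6] BDFMRTU: children BFMRTU:{A,C,G,T}, D:{A} ∩→ {A}; cost 0
per-site changes: [3, 4, 4, 4, 5, 3, 4]; total = 27

5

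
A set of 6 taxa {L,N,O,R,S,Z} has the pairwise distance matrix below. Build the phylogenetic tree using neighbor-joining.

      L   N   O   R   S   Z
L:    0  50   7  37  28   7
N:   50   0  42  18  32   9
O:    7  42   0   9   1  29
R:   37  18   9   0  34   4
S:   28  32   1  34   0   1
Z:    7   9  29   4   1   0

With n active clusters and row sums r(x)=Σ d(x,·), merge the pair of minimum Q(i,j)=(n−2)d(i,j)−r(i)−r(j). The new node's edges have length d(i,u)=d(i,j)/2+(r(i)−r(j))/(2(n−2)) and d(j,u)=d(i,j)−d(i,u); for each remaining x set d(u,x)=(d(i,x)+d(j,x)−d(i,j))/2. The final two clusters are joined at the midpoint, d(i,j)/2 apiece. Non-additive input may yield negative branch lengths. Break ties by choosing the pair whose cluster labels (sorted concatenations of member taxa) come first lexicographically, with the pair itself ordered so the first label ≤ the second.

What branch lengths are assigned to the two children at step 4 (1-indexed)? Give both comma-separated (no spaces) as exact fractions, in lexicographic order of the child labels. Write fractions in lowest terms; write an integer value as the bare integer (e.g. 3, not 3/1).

51/8,103/8

iteration 1: select L,O (d=7, Q=-189); attach at lengths (69/8, -13/8); label the merged cluster LO
  updated: d(LO,N)=85/2, d(LO,R)=39/2, d(LO,S)=11, d(LO,Z)=29/2
iteration 2: select LO,S (d=11, Q=-265/2); attach at lengths (85/12, 47/12); label the merged cluster LOS
  updated: d(LOS,N)=127/4, d(LOS,R)=85/4, d(LOS,Z)=9/4
iteration 3: select LOS,Z (d=9/4, Q=-66); attach at lengths (89/8, -71/8); label the merged cluster LOSZ
  updated: d(LOSZ,N)=77/4, d(LOSZ,R)=23/2
iteration 4: select LOSZ,N (d=77/4, Q=-195/4); attach at lengths (51/8, 103/8); label the merged cluster LNOSZ
  updated: d(LNOSZ,R)=41/8
iteration 5: select LNOSZ,R (d=41/8); attach at lengths (41/16, 41/16); label the merged cluster LNORSZ
final tree: (((((L:69/8,O:-13/8):85/12,S:47/12):89/8,Z:-71/8):51/8,N:103/8):41/16,R:41/16)
total length: 357/8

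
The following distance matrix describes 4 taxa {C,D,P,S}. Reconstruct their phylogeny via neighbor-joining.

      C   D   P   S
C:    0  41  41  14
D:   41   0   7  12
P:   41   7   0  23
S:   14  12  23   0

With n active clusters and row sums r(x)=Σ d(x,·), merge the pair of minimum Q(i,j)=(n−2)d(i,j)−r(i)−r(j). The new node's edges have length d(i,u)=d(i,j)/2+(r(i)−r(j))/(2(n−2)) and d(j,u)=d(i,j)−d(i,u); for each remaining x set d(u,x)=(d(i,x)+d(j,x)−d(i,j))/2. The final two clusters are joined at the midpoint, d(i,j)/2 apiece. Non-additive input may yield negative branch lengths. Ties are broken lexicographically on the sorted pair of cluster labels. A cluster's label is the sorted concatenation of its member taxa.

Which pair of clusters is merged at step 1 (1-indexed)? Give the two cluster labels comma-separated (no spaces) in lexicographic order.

C,S

step 1: merge (C,S) at d=14, Q=-117; branch lengths C→75/4, S→-19/4; new cluster CS
  updated: d(CS,D)=39/2, d(CS,P)=25
step 2: merge (CS,D) at d=39/2, Q=-103/2; branch lengths CS→75/4, D→3/4; new cluster CDS
  updated: d(CDS,P)=25/4
step 3: merge (CDS,P) at d=25/4; branch lengths CDS→25/8, P→25/8; new cluster CDPS
final tree: (((C:75/4,S:-19/4):75/4,D:3/4):25/8,P:25/8)
total length: 159/4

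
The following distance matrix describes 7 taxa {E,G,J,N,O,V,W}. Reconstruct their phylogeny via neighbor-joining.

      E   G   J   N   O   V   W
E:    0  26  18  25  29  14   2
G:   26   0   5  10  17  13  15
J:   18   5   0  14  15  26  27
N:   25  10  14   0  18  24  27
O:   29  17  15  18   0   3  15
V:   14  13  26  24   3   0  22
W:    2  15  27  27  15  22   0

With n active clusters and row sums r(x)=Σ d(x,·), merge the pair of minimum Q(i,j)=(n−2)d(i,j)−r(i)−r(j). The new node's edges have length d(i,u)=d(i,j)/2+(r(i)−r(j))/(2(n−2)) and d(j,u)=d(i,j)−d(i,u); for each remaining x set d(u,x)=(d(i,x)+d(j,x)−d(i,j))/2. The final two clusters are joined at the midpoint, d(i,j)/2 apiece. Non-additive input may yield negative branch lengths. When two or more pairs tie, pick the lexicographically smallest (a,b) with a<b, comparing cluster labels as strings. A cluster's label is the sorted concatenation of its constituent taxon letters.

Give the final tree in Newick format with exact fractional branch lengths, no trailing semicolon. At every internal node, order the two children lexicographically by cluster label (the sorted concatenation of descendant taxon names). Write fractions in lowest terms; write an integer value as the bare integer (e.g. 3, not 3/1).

(((((E:8/5,W:2/5):133/12,(O:3/8,V:21/8):77/12):89/16,N:127/16):25/16,G:9/16):71/32,J:71/32)

step 1: merge (E,W) at d=2, Q=-212; branch lengths E→8/5, W→2/5; new cluster EW
  updated: d(EW,G)=39/2, d(EW,J)=43/2, d(EW,N)=25, d(EW,O)=21, d(EW,V)=17
step 2: merge (O,V) at d=3, Q=-145; branch lengths O→3/8, V→21/8; new cluster OV
  updated: d(EW,OV)=35/2, d(G,OV)=27/2, d(J,OV)=19, d(N,OV)=39/2
step 3: merge (EW,OV) at d=35/2, Q=-201/2; branch lengths EW→133/12, OV→77/12; new cluster EOVW
  updated: d(EOVW,G)=31/4, d(EOVW,J)=23/2, d(EOVW,N)=27/2
step 4: merge (EOVW,N) at d=27/2, Q=-173/4; branch lengths EOVW→89/16, N→127/16; new cluster ENOVW
  updated: d(ENOVW,G)=17/8, d(ENOVW,J)=6
step 5: merge (ENOVW,G) at d=17/8, Q=-105/8; branch lengths ENOVW→25/16, G→9/16; new cluster EGNOVW
  updated: d(EGNOVW,J)=71/16
step 6: merge (EGNOVW,J) at d=71/16; branch lengths EGNOVW→71/32, J→71/32; new cluster EGJNOVW
final tree: (((((E:8/5,W:2/5):133/12,(O:3/8,V:21/8):77/12):89/16,N:127/16):25/16,G:9/16):71/32,J:71/32)
total length: 681/16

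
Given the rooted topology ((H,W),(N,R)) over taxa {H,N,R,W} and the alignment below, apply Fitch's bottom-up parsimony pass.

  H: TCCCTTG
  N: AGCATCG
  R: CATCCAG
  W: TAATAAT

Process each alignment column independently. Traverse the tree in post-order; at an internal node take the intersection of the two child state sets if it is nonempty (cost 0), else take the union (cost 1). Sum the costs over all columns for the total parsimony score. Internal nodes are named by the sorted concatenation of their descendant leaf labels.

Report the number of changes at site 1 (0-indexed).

2

HW@0: {T} ∩ {T} = {T} (intersection, +0)
NR@0: {A} ∪ {C} = {A,C} (union, +1)
HNRW@0: {T} ∪ {A,C} = {A,C,T} (union, +1)
HW@1: {C} ∪ {A} = {A,C} (union, +1)
NR@1: {G} ∪ {A} = {A,G} (union, +1)
HNRW@1: {A,C} ∩ {A,G} = {A} (intersection, +0)
HW@2: {C} ∪ {A} = {A,C} (union, +1)
NR@2: {C} ∪ {T} = {C,T} (union, +1)
HNRW@2: {A,C} ∩ {C,T} = {C} (intersection, +0)
HW@3: {C} ∪ {T} = {C,T} (union, +1)
NR@3: {A} ∪ {C} = {A,C} (union, +1)
HNRW@3: {C,T} ∩ {A,C} = {C} (intersection, +0)
HW@4: {T} ∪ {A} = {A,T} (union, +1)
NR@4: {T} ∪ {C} = {C,T} (union, +1)
HNRW@4: {A,T} ∩ {C,T} = {T} (intersection, +0)
HW@5: {T} ∪ {A} = {A,T} (union, +1)
NR@5: {C} ∪ {A} = {A,C} (union, +1)
HNRW@5: {A,T} ∩ {A,C} = {A} (intersection, +0)
HW@6: {G} ∪ {T} = {G,T} (union, +1)
NR@6: {G} ∩ {G} = {G} (intersection, +0)
HNRW@6: {G,T} ∩ {G} = {G} (intersection, +0)
per-site changes: [2, 2, 2, 2, 2, 2, 1]; total = 13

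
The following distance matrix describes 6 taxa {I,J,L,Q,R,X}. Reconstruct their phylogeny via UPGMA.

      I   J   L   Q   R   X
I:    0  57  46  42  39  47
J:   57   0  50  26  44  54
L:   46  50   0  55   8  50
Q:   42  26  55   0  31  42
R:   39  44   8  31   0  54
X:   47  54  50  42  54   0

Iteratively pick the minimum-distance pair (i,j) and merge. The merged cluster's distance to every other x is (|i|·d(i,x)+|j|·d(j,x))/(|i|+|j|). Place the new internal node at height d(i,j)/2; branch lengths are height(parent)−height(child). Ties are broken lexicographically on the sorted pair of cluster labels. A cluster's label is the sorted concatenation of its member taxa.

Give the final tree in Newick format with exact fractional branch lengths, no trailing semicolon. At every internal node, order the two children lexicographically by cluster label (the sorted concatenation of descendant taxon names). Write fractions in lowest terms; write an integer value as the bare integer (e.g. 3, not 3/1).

(((I:85/4,(L:4,R:4):69/4):2,(J:13,Q:13):41/4):29/20,X:247/10)

iteration 1: select L,R (d=8); attach at lengths (4, 4); label the merged cluster LR
  updated: d(I,LR)=85/2, d(J,LR)=47, d(LR,Q)=43, d(LR,X)=52
iteration 2: select J,Q (d=26); attach at lengths (13, 13); label the merged cluster JQ
  updated: d(I,JQ)=99/2, d(JQ,LR)=45, d(JQ,X)=48
iteration 3: select I,LR (d=85/2); attach at lengths (85/4, 69/4); label the merged cluster ILR
  updated: d(ILR,JQ)=93/2, d(ILR,X)=151/3
iteration 4: select ILR,JQ (d=93/2); attach at lengths (2, 41/4); label the merged cluster IJLQR
  updated: d(IJLQR,X)=247/5
iteration 5: select IJLQR,X (d=247/5); attach at lengths (29/20, 247/10); label the merged cluster IJLQRX
final tree: (((I:85/4,(L:4,R:4):69/4):2,(J:13,Q:13):41/4):29/20,X:247/10)
total length: 1109/10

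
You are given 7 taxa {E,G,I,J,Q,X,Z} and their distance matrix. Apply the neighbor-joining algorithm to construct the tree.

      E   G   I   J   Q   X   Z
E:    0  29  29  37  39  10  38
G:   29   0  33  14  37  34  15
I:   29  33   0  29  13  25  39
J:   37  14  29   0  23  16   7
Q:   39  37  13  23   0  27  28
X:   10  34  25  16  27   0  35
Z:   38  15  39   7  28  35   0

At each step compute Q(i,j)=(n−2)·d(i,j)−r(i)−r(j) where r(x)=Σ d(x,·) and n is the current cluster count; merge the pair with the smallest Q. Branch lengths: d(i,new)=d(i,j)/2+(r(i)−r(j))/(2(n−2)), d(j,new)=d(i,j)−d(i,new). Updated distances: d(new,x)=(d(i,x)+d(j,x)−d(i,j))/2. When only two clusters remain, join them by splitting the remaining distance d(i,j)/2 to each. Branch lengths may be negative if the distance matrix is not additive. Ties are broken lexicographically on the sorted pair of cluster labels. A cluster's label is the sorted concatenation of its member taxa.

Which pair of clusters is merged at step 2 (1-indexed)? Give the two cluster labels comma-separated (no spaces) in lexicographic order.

I,Q

iteration 1: select E,X (d=10, Q=-279); attach at lengths (17/2, 3/2); label the merged cluster EX
  updated: d(EX,G)=53/2, d(EX,I)=22, d(EX,J)=43/2, d(EX,Q)=28, d(EX,Z)=63/2
iteration 2: select I,Q (d=13, Q=-213); attach at lengths (59/8, 45/8); label the merged cluster IQ
  updated: d(EX,IQ)=37/2, d(G,IQ)=57/2, d(IQ,J)=39/2, d(IQ,Z)=27
iteration 3: select EX,IQ (d=37/2, Q=-136); attach at lengths (10, 17/2); label the merged cluster EIQX
  updated: d(EIQX,G)=73/4, d(EIQX,J)=45/4, d(EIQX,Z)=20
iteration 4: select EIQX,G (d=73/4, Q=-241/4); attach at lengths (155/16, 137/16); label the merged cluster EGIQX
  updated: d(EGIQX,J)=7/2, d(EGIQX,Z)=67/8
iteration 5: select EGIQX,J (d=7/2, Q=-151/8); attach at lengths (39/16, 17/16); label the merged cluster EGIJQX
  updated: d(EGIJQX,Z)=95/16
iteration 6: select EGIJQX,Z (d=95/16); attach at lengths (95/32, 95/32); label the merged cluster EGIJQXZ
final tree: (((((E:17/2,X:3/2):10,(I:59/8,Q:45/8):17/2):155/16,G:137/16):39/16,J:17/16):95/32,Z:95/32)
total length: 1107/16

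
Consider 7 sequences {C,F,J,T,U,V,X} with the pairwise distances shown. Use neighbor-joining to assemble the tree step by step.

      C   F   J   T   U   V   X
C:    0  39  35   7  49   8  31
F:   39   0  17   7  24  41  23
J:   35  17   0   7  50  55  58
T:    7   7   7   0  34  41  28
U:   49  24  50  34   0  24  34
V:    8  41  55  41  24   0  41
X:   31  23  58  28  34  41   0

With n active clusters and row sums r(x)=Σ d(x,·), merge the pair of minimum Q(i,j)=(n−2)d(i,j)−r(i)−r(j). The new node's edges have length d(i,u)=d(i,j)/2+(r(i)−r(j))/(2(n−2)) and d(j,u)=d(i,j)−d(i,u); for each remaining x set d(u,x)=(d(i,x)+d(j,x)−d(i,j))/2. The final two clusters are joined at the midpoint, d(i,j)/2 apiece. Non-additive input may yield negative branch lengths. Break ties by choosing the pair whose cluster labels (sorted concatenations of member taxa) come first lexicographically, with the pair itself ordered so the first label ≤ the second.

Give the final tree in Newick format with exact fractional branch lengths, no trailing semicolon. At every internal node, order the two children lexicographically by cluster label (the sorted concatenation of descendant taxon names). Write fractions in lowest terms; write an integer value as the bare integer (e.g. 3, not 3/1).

((((C:-1/10,V:81/10):251/16,X:261/16):11/16,(F:7/12,(J:105/8,T:-49/8):95/12):167/16):265/32,U:265/32)

step 1: merge (C,V) at d=8, Q=-339; branch lengths C→-1/10, V→81/10; new cluster CV
  updated: d(CV,F)=36, d(CV,J)=41, d(CV,T)=20, d(CV,U)=65/2, d(CV,X)=32
step 2: merge (J,T) at d=7, Q=-241; branch lengths J→105/8, T→-49/8; new cluster JT
  updated: d(CV,JT)=27, d(F,JT)=17/2, d(JT,U)=77/2, d(JT,X)=79/2
step 3: merge (F,JT) at d=17/2, Q=-359/2; branch lengths F→7/12, JT→95/12; new cluster FJT
  updated: d(CV,FJT)=109/4, d(FJT,U)=27, d(FJT,X)=27
step 4: merge (CV,X) at d=32, Q=-483/4; branch lengths CV→251/16, X→261/16; new cluster CVX
  updated: d(CVX,FJT)=89/8, d(CVX,U)=69/4
step 5: merge (CVX,FJT) at d=89/8, Q=-443/8; branch lengths CVX→11/16, FJT→167/16; new cluster CFJTVX
  updated: d(CFJTVX,U)=265/16
step 6: merge (CFJTVX,U) at d=265/16; branch lengths CFJTVX→265/32, U→265/32; new cluster CFJTUVX
final tree: ((((C:-1/10,V:81/10):251/16,X:261/16):11/16,(F:7/12,(J:105/8,T:-49/8):95/12):167/16):265/32,U:265/32)
total length: 1331/16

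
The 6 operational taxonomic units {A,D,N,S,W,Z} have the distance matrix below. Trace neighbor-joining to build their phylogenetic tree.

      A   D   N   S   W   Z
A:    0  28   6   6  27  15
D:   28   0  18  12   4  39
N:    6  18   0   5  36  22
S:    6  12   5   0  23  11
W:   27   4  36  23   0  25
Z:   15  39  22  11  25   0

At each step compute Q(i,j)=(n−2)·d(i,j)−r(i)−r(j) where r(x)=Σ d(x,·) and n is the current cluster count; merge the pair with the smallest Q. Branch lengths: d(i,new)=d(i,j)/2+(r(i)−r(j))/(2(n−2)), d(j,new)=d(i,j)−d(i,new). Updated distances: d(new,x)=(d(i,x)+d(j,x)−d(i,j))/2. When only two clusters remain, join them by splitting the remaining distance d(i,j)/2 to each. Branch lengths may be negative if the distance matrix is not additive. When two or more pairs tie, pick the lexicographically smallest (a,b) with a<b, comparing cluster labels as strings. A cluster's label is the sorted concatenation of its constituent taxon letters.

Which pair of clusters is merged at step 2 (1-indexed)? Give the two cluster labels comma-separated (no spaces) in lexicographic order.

iteration 1: select D,W (d=4, Q=-200); attach at lengths (1/4, 15/4); label the merged cluster DW
  updated: d(A,DW)=51/2, d(DW,N)=25, d(DW,S)=31/2, d(DW,Z)=30
iteration 2: select A,N (d=6, Q=-185/2); attach at lengths (25/12, 47/12); label the merged cluster AN
  updated: d(AN,DW)=89/4, d(AN,S)=5/2, d(AN,Z)=31/2
iteration 3: select AN,Z (d=31/2, Q=-263/4); attach at lengths (59/16, 189/16); label the merged cluster ANZ
  updated: d(ANZ,DW)=147/8, d(ANZ,S)=-1
iteration 4: select ANZ,DW (d=147/8, Q=-263/8); attach at lengths (15/16, 279/16); label the merged cluster ADNWZ
  updated: d(ADNWZ,S)=-31/16
iteration 5: select ADNWZ,S (d=-31/16); attach at lengths (-31/32, -31/32); label the merged cluster ADNSWZ
final tree: ((((A:25/12,N:47/12):59/16,Z:189/16):15/16,(D:1/4,W:15/4):279/16):-31/32,S:-31/32)
total length: 671/16

A,N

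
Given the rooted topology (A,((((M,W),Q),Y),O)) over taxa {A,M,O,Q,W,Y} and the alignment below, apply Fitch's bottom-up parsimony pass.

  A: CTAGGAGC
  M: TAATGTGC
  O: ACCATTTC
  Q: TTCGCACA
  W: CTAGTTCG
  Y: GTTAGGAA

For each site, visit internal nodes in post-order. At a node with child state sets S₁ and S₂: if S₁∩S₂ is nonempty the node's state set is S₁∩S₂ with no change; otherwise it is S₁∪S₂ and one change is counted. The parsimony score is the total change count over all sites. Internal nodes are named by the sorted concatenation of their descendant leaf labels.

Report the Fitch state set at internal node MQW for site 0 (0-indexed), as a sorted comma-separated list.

T

[col 0] MW: children M:{T}, W:{C} ∪→ {C,T}; cost 1
[col 0] MQW: children MW:{C,T}, Q:{T} ∩→ {T}; cost 0
[col 0] MQWY: children MQW:{T}, Y:{G} ∪→ {G,T}; cost 1
[col 0] MOQWY: children MQWY:{G,T}, O:{A} ∪→ {A,G,T}; cost 1
[col 0] AMOQWY: children A:{C}, MOQWY:{A,G,T} ∪→ {A,C,G,T}; cost 1
[col 1] MW: children M:{A}, W:{T} ∪→ {A,T}; cost 1
[col 1] MQW: children MW:{A,T}, Q:{T} ∩→ {T}; cost 0
[col 1] MQWY: children MQW:{T}, Y:{T} ∩→ {T}; cost 0
[col 1] MOQWY: children MQWY:{T}, O:{C} ∪→ {C,T}; cost 1
[col 1] AMOQWY: children A:{T}, MOQWY:{C,T} ∩→ {T}; cost 0
[col 2] MW: children M:{A}, W:{A} ∩→ {A}; cost 0
[col 2] MQW: children MW:{A}, Q:{C} ∪→ {A,C}; cost 1
[col 2] MQWY: children MQW:{A,C}, Y:{T} ∪→ {A,C,T}; cost 1
[col 2] MOQWY: children MQWY:{A,C,T}, O:{C} ∩→ {C}; cost 0
[col 2] AMOQWY: children A:{A}, MOQWY:{C} ∪→ {A,C}; cost 1
[col 3] MW: children M:{T}, W:{G} ∪→ {G,T}; cost 1
[col 3] MQW: children MW:{G,T}, Q:{G} ∩→ {G}; cost 0
[col 3] MQWY: children MQW:{G}, Y:{A} ∪→ {A,G}; cost 1
[col 3] MOQWY: children MQWY:{A,G}, O:{A} ∩→ {A}; cost 0
[col 3] AMOQWY: children A:{G}, MOQWY:{A} ∪→ {A,G}; cost 1
[col 4] MW: children M:{G}, W:{T} ∪→ {G,T}; cost 1
[col 4] MQW: children MW:{G,T}, Q:{C} ∪→ {C,G,T}; cost 1
[col 4] MQWY: children MQW:{C,G,T}, Y:{G} ∩→ {G}; cost 0
[col 4] MOQWY: children MQWY:{G}, O:{T} ∪→ {G,T}; cost 1
[col 4] AMOQWY: children A:{G}, MOQWY:{G,T} ∩→ {G}; cost 0
[col 5] MW: children M:{T}, W:{T} ∩→ {T}; cost 0
[col 5] MQW: children MW:{T}, Q:{A} ∪→ {A,T}; cost 1
[col 5] MQWY: children MQW:{A,T}, Y:{G} ∪→ {A,G,T}; cost 1
[col 5] MOQWY: children MQWY:{A,G,T}, O:{T} ∩→ {T}; cost 0
[col 5] AMOQWY: children A:{A}, MOQWY:{T} ∪→ {A,T}; cost 1
[col 6] MW: children M:{G}, W:{C} ∪→ {C,G}; cost 1
[col 6] MQW: children MW:{C,G}, Q:{C} ∩→ {C}; cost 0
[col 6] MQWY: children MQW:{C}, Y:{A} ∪→ {A,C}; cost 1
[col 6] MOQWY: children MQWY:{A,C}, O:{T} ∪→ {A,C,T}; cost 1
[col 6] AMOQWY: children A:{G}, MOQWY:{A,C,T} ∪→ {A,C,G,T}; cost 1
[col 7] MW: children M:{C}, W:{G} ∪→ {C,G}; cost 1
[col 7] MQW: children MW:{C,G}, Q:{A} ∪→ {A,C,G}; cost 1
[col 7] MQWY: children MQW:{A,C,G}, Y:{A} ∩→ {A}; cost 0
[col 7] MOQWY: children MQWY:{A}, O:{C} ∪→ {A,C}; cost 1
[col 7] AMOQWY: children A:{C}, MOQWY:{A,C} ∩→ {C}; cost 0
per-site changes: [4, 2, 3, 3, 3, 3, 4, 3]; total = 25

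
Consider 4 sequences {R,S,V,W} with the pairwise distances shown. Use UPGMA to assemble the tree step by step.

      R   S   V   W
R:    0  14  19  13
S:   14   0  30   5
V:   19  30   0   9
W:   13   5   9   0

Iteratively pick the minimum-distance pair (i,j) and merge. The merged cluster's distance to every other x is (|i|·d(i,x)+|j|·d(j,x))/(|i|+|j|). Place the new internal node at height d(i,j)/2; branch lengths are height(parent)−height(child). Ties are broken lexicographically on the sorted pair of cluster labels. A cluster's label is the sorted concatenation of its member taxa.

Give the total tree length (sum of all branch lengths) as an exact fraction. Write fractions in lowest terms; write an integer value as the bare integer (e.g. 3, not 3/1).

step 1: merge (S,W) at d=5; branch lengths S→5/2, W→5/2; new cluster SW
  updated: d(R,SW)=27/2, d(SW,V)=39/2
step 2: merge (R,SW) at d=27/2; branch lengths R→27/4, SW→17/4; new cluster RSW
  updated: d(RSW,V)=58/3
step 3: merge (RSW,V) at d=58/3; branch lengths RSW→35/12, V→29/3; new cluster RSVW
final tree: ((R:27/4,(S:5/2,W:5/2):17/4):35/12,V:29/3)
total length: 343/12

343/12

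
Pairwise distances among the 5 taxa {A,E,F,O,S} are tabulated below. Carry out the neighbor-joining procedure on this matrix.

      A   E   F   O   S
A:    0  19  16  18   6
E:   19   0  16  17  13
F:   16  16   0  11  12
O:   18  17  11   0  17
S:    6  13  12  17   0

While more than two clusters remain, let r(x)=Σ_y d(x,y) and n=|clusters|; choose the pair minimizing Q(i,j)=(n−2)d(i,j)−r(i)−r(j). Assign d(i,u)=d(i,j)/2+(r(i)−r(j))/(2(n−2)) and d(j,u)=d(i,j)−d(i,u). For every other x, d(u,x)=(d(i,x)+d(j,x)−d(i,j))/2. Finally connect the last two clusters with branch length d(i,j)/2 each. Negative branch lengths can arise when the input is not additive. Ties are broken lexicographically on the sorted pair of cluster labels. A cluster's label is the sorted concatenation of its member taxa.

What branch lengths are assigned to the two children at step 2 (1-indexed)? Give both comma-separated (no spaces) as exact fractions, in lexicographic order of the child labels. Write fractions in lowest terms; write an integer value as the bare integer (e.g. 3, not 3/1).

37/8,67/8

step 1: merge (A,S) at d=6, Q=-89; branch lengths A→29/6, S→7/6; new cluster AS
  updated: d(AS,E)=13, d(AS,F)=11, d(AS,O)=29/2
step 2: merge (AS,E) at d=13, Q=-117/2; branch lengths AS→37/8, E→67/8; new cluster AES
  updated: d(AES,F)=7, d(AES,O)=37/4
step 3: merge (AES,F) at d=7, Q=-109/4; branch lengths AES→21/8, F→35/8; new cluster AEFS
  updated: d(AEFS,O)=53/8
step 4: merge (AEFS,O) at d=53/8; branch lengths AEFS→53/16, O→53/16; new cluster AEFOS
final tree: ((((A:29/6,S:7/6):37/8,E:67/8):21/8,F:35/8):53/16,O:53/16)
total length: 261/8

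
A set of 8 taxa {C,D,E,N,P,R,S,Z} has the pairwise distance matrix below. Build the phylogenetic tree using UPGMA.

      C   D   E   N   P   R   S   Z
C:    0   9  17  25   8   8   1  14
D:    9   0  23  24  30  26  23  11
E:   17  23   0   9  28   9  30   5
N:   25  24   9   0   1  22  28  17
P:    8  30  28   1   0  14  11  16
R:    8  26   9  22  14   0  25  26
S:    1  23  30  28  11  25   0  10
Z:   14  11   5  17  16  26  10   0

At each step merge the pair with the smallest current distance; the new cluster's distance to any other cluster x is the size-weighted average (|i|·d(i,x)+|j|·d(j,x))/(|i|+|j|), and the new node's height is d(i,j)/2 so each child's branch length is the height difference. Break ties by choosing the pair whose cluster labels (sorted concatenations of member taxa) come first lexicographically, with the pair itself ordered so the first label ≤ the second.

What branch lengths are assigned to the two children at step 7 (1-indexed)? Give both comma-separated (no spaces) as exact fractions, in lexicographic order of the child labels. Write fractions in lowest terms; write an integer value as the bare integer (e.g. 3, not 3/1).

step 1: merge (C,S) at d=1; branch lengths C→1/2, S→1/2; new cluster CS
  updated: d(CS,D)=16, d(CS,E)=47/2, d(CS,N)=53/2, d(CS,P)=19/2, d(CS,R)=33/2, d(CS,Z)=12
step 2: merge (N,P) at d=1; branch lengths N→1/2, P→1/2; new cluster NP
  updated: d(CS,NP)=18, d(D,NP)=27, d(E,NP)=37/2, d(NP,R)=18, d(NP,Z)=33/2
step 3: merge (E,Z) at d=5; branch lengths E→5/2, Z→5/2; new cluster EZ
  updated: d(CS,EZ)=71/4, d(D,EZ)=17, d(EZ,NP)=35/2, d(EZ,R)=35/2
step 4: merge (CS,D) at d=16; branch lengths CS→15/2, D→8; new cluster CDS
  updated: d(CDS,EZ)=35/2, d(CDS,NP)=21, d(CDS,R)=59/3
step 5: merge (CDS,EZ) at d=35/2; branch lengths CDS→3/4, EZ→25/4; new cluster CDESZ
  updated: d(CDESZ,NP)=98/5, d(CDESZ,R)=94/5
step 6: merge (NP,R) at d=18; branch lengths NP→17/2, R→9; new cluster NPR
  updated: d(CDESZ,NPR)=58/3
step 7: merge (CDESZ,NPR) at d=58/3; branch lengths CDESZ→11/12, NPR→2/3; new cluster CDENPRSZ
final tree: ((((C:1/2,S:1/2):15/2,D:8):3/4,(E:5/2,Z:5/2):25/4):11/12,((N:1/2,P:1/2):17/2,R:9):2/3)
total length: 583/12

11/12,2/3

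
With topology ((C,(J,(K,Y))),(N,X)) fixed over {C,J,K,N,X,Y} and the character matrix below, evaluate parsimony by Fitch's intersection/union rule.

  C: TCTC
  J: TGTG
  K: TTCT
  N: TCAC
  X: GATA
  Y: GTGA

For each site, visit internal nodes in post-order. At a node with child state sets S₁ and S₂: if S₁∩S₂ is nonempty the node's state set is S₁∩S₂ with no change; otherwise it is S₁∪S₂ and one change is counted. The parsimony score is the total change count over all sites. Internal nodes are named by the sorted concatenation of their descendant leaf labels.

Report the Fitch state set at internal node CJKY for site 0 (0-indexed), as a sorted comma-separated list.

KY@0: {T} ∪ {G} = {G,T} (union, +1)
JKY@0: {T} ∩ {G,T} = {T} (intersection, +0)
CJKY@0: {T} ∩ {T} = {T} (intersection, +0)
NX@0: {T} ∪ {G} = {G,T} (union, +1)
CJKNXY@0: {T} ∩ {G,T} = {T} (intersection, +0)
KY@1: {T} ∩ {T} = {T} (intersection, +0)
JKY@1: {G} ∪ {T} = {G,T} (union, +1)
CJKY@1: {C} ∪ {G,T} = {C,G,T} (union, +1)
NX@1: {C} ∪ {A} = {A,C} (union, +1)
CJKNXY@1: {C,G,T} ∩ {A,C} = {C} (intersection, +0)
KY@2: {C} ∪ {G} = {C,G} (union, +1)
JKY@2: {T} ∪ {C,G} = {C,G,T} (union, +1)
CJKY@2: {T} ∩ {C,G,T} = {T} (intersection, +0)
NX@2: {A} ∪ {T} = {A,T} (union, +1)
CJKNXY@2: {T} ∩ {A,T} = {T} (intersection, +0)
KY@3: {T} ∪ {A} = {A,T} (union, +1)
JKY@3: {G} ∪ {A,T} = {A,G,T} (union, +1)
CJKY@3: {C} ∪ {A,G,T} = {A,C,G,T} (union, +1)
NX@3: {C} ∪ {A} = {A,C} (union, +1)
CJKNXY@3: {A,C,G,T} ∩ {A,C} = {A,C} (intersection, +0)
per-site changes: [2, 3, 3, 4]; total = 12

T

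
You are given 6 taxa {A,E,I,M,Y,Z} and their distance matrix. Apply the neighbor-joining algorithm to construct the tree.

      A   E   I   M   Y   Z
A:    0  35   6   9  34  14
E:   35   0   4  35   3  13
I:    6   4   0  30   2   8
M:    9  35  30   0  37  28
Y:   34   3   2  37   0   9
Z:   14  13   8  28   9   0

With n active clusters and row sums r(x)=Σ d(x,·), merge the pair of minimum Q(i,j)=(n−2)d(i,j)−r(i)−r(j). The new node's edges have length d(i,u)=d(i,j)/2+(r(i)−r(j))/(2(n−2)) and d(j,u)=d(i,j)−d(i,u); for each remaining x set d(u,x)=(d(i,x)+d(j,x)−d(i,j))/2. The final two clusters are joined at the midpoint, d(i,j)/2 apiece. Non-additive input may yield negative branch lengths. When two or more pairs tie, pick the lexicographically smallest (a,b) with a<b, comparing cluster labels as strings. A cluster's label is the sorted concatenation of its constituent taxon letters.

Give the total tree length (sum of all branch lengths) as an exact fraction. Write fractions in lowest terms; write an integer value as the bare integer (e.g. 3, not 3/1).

577/16

iteration 1: select A,M (d=9, Q=-201); attach at lengths (-5/8, 77/8); label the merged cluster AM
  updated: d(AM,E)=61/2, d(AM,I)=27/2, d(AM,Y)=31, d(AM,Z)=33/2
iteration 2: select AM,Z (d=33/2, Q=-177/2); attach at lengths (63/4, 3/4); label the merged cluster AMZ
  updated: d(AMZ,E)=27/2, d(AMZ,I)=5/2, d(AMZ,Y)=47/4
iteration 3: select AMZ,I (d=5/2, Q=-125/4); attach at lengths (97/16, -57/16); label the merged cluster AIMZ
  updated: d(AIMZ,E)=15/2, d(AIMZ,Y)=45/8
iteration 4: select AIMZ,E (d=15/2, Q=-129/8); attach at lengths (81/16, 39/16); label the merged cluster AEIMZ
  updated: d(AEIMZ,Y)=9/16
iteration 5: select AEIMZ,Y (d=9/16); attach at lengths (9/32, 9/32); label the merged cluster AEIMYZ
final tree: (((((A:-5/8,M:77/8):63/4,Z:3/4):97/16,I:-57/16):81/16,E:39/16):9/32,Y:9/32)
total length: 577/16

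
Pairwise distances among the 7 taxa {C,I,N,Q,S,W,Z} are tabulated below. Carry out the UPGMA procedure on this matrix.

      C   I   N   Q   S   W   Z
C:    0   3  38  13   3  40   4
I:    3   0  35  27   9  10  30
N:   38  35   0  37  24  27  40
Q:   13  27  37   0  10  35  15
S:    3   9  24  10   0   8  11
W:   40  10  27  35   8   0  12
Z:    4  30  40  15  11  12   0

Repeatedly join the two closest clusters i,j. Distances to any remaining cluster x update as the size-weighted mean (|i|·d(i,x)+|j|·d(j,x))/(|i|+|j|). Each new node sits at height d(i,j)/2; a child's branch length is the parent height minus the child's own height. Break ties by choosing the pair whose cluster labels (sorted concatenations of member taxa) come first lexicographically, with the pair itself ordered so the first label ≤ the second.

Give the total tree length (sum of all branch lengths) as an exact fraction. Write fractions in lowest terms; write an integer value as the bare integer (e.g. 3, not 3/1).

2971/48

iteration 1: select C,I (d=3); attach at lengths (3/2, 3/2); label the merged cluster CI
  updated: d(CI,N)=73/2, d(CI,Q)=20, d(CI,S)=6, d(CI,W)=25, d(CI,Z)=17
iteration 2: select CI,S (d=6); attach at lengths (3/2, 3); label the merged cluster CIS
  updated: d(CIS,N)=97/3, d(CIS,Q)=50/3, d(CIS,W)=58/3, d(CIS,Z)=15
iteration 3: select W,Z (d=12); attach at lengths (6, 6); label the merged cluster WZ
  updated: d(CIS,WZ)=103/6, d(N,WZ)=67/2, d(Q,WZ)=25
iteration 4: select CIS,Q (d=50/3); attach at lengths (16/3, 25/3); label the merged cluster CIQS
  updated: d(CIQS,N)=67/2, d(CIQS,WZ)=153/8
iteration 5: select CIQS,WZ (d=153/8); attach at lengths (59/48, 57/16); label the merged cluster CIQSWZ
  updated: d(CIQSWZ,N)=67/2
iteration 6: select CIQSWZ,N (d=67/2); attach at lengths (115/16, 67/4); label the merged cluster CINQSWZ
final tree: (((((C:3/2,I:3/2):3/2,S:3):16/3,Q:25/3):59/48,(W:6,Z:6):57/16):115/16,N:67/4)
total length: 2971/48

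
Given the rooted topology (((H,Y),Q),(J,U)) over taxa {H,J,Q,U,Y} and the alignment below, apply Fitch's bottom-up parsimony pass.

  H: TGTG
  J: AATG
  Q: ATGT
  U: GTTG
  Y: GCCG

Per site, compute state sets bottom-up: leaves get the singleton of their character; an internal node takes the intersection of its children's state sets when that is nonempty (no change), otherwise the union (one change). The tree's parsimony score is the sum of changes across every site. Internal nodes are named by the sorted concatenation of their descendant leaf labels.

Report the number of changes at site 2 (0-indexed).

2

HY@0: {T} ∪ {G} = {G,T} (union, +1)
HQY@0: {G,T} ∪ {A} = {A,G,T} (union, +1)
JU@0: {A} ∪ {G} = {A,G} (union, +1)
HJQUY@0: {A,G,T} ∩ {A,G} = {A,G} (intersection, +0)
HY@1: {G} ∪ {C} = {C,G} (union, +1)
HQY@1: {C,G} ∪ {T} = {C,G,T} (union, +1)
JU@1: {A} ∪ {T} = {A,T} (union, +1)
HJQUY@1: {C,G,T} ∩ {A,T} = {T} (intersection, +0)
HY@2: {T} ∪ {C} = {C,T} (union, +1)
HQY@2: {C,T} ∪ {G} = {C,G,T} (union, +1)
JU@2: {T} ∩ {T} = {T} (intersection, +0)
HJQUY@2: {C,G,T} ∩ {T} = {T} (intersection, +0)
HY@3: {G} ∩ {G} = {G} (intersection, +0)
HQY@3: {G} ∪ {T} = {G,T} (union, +1)
JU@3: {G} ∩ {G} = {G} (intersection, +0)
HJQUY@3: {G,T} ∩ {G} = {G} (intersection, +0)
per-site changes: [3, 3, 2, 1]; total = 9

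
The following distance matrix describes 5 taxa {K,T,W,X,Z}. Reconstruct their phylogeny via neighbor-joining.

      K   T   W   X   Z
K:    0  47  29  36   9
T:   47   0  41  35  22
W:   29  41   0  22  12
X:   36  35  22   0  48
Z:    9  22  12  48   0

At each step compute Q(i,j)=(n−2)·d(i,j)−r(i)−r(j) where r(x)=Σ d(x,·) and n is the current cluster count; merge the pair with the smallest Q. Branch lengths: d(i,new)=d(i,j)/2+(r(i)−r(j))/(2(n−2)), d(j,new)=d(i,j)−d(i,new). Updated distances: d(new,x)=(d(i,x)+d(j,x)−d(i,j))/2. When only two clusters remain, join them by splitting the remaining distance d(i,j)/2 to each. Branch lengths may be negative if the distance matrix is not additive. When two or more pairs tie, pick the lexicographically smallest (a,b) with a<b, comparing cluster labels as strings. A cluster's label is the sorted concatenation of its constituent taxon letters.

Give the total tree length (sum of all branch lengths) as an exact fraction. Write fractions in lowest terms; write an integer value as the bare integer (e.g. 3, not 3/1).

537/8

1. join K+Z (d=9, Q=-185) ⇒ KZ; edges |K|=19/2, |Z|=-1/2
  updated: d(KZ,T)=30, d(KZ,W)=16, d(KZ,X)=75/2
2. join KZ+W (d=16, Q=-261/2) ⇒ KWZ; edges |KZ|=73/8, |W|=55/8
  updated: d(KWZ,T)=55/2, d(KWZ,X)=87/4
3. join KWZ+T (d=55/2, Q=-337/4) ⇒ KTWZ; edges |KWZ|=57/8, |T|=163/8
  updated: d(KTWZ,X)=117/8
4. join KTWZ+X (d=117/8) ⇒ KTWXZ; edges |KTWZ|=117/16, |X|=117/16
final tree: ((((K:19/2,Z:-1/2):73/8,W:55/8):57/8,T:163/8):117/16,X:117/16)
total length: 537/8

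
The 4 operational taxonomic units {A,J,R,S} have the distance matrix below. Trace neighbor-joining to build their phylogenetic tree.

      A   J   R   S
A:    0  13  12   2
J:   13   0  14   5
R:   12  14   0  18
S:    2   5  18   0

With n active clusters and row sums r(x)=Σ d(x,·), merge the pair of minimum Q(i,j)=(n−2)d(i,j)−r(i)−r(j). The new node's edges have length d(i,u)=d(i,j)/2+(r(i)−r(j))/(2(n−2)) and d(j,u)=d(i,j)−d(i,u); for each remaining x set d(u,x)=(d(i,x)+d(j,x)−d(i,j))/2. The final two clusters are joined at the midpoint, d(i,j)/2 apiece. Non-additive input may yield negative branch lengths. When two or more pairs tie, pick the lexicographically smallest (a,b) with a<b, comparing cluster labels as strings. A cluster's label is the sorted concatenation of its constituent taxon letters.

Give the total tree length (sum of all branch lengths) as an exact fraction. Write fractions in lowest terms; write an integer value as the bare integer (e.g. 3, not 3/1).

step 1: merge (A,S) at d=2, Q=-48; branch lengths A→3/2, S→1/2; new cluster AS
  updated: d(AS,J)=8, d(AS,R)=14
step 2: merge (AS,J) at d=8, Q=-36; branch lengths AS→4, J→4; new cluster AJS
  updated: d(AJS,R)=10
step 3: merge (AJS,R) at d=10; branch lengths AJS→5, R→5; new cluster AJRS
final tree: (((A:3/2,S:1/2):4,J:4):5,R:5)
total length: 20

20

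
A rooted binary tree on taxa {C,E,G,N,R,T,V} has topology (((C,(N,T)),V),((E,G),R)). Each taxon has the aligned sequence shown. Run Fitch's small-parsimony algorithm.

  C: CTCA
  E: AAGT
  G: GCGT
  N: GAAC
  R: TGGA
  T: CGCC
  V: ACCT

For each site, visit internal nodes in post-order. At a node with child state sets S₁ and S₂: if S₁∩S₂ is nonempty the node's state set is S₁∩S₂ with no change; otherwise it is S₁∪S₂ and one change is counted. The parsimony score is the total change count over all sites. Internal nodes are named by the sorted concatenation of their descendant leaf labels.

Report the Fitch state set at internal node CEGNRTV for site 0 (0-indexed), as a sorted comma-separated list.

[col 0] NT: children N:{G}, T:{C} ∪→ {C,G}; cost 1
[col 0] CNT: children C:{C}, NT:{C,G} ∩→ {C}; cost 0
[col 0] CNTV: children CNT:{C}, V:{A} ∪→ {A,C}; cost 1
[col 0] EG: children E:{A}, G:{G} ∪→ {A,G}; cost 1
[col 0] EGR: children EG:{A,G}, R:{T} ∪→ {A,G,T}; cost 1
[col 0] CEGNRTV: children CNTV:{A,C}, EGR:{A,G,T} ∩→ {A}; cost 0
[col 1] NT: children N:{A}, T:{G} ∪→ {A,G}; cost 1
[col 1] CNT: children C:{T}, NT:{A,G} ∪→ {A,G,T}; cost 1
[col 1] CNTV: children CNT:{A,G,T}, V:{C} ∪→ {A,C,G,T}; cost 1
[col 1] EG: children E:{A}, G:{C} ∪→ {A,C}; cost 1
[col 1] EGR: children EG:{A,C}, R:{G} ∪→ {A,C,G}; cost 1
[col 1] CEGNRTV: children CNTV:{A,C,G,T}, EGR:{A,C,G} ∩→ {A,C,G}; cost 0
[col 2] NT: children N:{A}, T:{C} ∪→ {A,C}; cost 1
[col 2] CNT: children C:{C}, NT:{A,C} ∩→ {C}; cost 0
[col 2] CNTV: children CNT:{C}, V:{C} ∩→ {C}; cost 0
[col 2] EG: children E:{G}, G:{G} ∩→ {G}; cost 0
[col 2] EGR: children EG:{G}, R:{G} ∩→ {G}; cost 0
[col 2] CEGNRTV: children CNTV:{C}, EGR:{G} ∪→ {C,G}; cost 1
[col 3] NT: children N:{C}, T:{C} ∩→ {C}; cost 0
[col 3] CNT: children C:{A}, NT:{C} ∪→ {A,C}; cost 1
[col 3] CNTV: children CNT:{A,C}, V:{T} ∪→ {A,C,T}; cost 1
[col 3] EG: children E:{T}, G:{T} ∩→ {T}; cost 0
[col 3] EGR: children EG:{T}, R:{A} ∪→ {A,T}; cost 1
[col 3] CEGNRTV: children CNTV:{A,C,T}, EGR:{A,T} ∩→ {A,T}; cost 0
per-site changes: [4, 5, 2, 3]; total = 14

A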